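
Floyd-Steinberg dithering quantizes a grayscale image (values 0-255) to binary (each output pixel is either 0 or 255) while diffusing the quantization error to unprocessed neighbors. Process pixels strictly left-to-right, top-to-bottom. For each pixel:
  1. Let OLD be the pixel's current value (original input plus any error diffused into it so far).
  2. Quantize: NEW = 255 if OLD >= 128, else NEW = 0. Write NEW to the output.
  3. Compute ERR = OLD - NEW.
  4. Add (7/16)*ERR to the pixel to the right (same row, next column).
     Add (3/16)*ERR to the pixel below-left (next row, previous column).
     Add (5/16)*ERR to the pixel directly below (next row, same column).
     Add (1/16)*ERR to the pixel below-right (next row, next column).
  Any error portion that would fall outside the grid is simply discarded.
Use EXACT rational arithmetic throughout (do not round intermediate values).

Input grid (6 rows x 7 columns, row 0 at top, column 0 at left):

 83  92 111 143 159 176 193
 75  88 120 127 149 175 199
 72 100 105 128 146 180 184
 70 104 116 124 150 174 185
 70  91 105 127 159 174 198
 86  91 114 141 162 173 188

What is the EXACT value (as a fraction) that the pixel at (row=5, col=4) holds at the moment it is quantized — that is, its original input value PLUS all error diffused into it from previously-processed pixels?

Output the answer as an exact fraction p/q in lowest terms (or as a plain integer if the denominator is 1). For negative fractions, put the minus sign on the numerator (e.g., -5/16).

Answer: 2616339387386248649/18014398509481984

Derivation:
(0,0): OLD=83 → NEW=0, ERR=83
(0,1): OLD=2053/16 → NEW=255, ERR=-2027/16
(0,2): OLD=14227/256 → NEW=0, ERR=14227/256
(0,3): OLD=685317/4096 → NEW=255, ERR=-359163/4096
(0,4): OLD=7906083/65536 → NEW=0, ERR=7906083/65536
(0,5): OLD=239891957/1048576 → NEW=255, ERR=-27494923/1048576
(0,6): OLD=3045538227/16777216 → NEW=255, ERR=-1232651853/16777216
(1,0): OLD=19759/256 → NEW=0, ERR=19759/256
(1,1): OLD=200265/2048 → NEW=0, ERR=200265/2048
(1,2): OLD=10209789/65536 → NEW=255, ERR=-6501891/65536
(1,3): OLD=21570809/262144 → NEW=0, ERR=21570809/262144
(1,4): OLD=3561843979/16777216 → NEW=255, ERR=-716346101/16777216
(1,5): OLD=19044094971/134217728 → NEW=255, ERR=-15181425669/134217728
(1,6): OLD=268253842005/2147483648 → NEW=0, ERR=268253842005/2147483648
(2,0): OLD=3750451/32768 → NEW=0, ERR=3750451/32768
(2,1): OLD=174958945/1048576 → NEW=255, ERR=-92427935/1048576
(2,2): OLD=955846243/16777216 → NEW=0, ERR=955846243/16777216
(2,3): OLD=22069899275/134217728 → NEW=255, ERR=-12155621365/134217728
(2,4): OLD=82644698107/1073741824 → NEW=0, ERR=82644698107/1073741824
(2,5): OLD=6840333851305/34359738368 → NEW=255, ERR=-1921399432535/34359738368
(2,6): OLD=105279136116783/549755813888 → NEW=255, ERR=-34908596424657/549755813888
(3,0): OLD=1497193475/16777216 → NEW=0, ERR=1497193475/16777216
(3,1): OLD=17895588295/134217728 → NEW=255, ERR=-16329932345/134217728
(3,2): OLD=62367393349/1073741824 → NEW=0, ERR=62367393349/1073741824
(3,3): OLD=597439732883/4294967296 → NEW=255, ERR=-497776927597/4294967296
(3,4): OLD=58934978467843/549755813888 → NEW=0, ERR=58934978467843/549755813888
(3,5): OLD=863470688346553/4398046511104 → NEW=255, ERR=-258031171984967/4398046511104
(3,6): OLD=9569716484622311/70368744177664 → NEW=255, ERR=-8374313280682009/70368744177664
(4,0): OLD=161221797325/2147483648 → NEW=0, ERR=161221797325/2147483648
(4,1): OLD=3514739310057/34359738368 → NEW=0, ERR=3514739310057/34359738368
(4,2): OLD=76179209621831/549755813888 → NEW=255, ERR=-64008522919609/549755813888
(4,3): OLD=279601980259645/4398046511104 → NEW=0, ERR=279601980259645/4398046511104
(4,4): OLD=7109713117482791/35184372088832 → NEW=255, ERR=-1862301765169369/35184372088832
(4,5): OLD=131612602721285927/1125899906842624 → NEW=0, ERR=131612602721285927/1125899906842624
(4,6): OLD=3752138081443722049/18014398509481984 → NEW=255, ERR=-841533538474183871/18014398509481984
(5,0): OLD=70720961710539/549755813888 → NEW=255, ERR=-69466770830901/549755813888
(5,1): OLD=222301712682777/4398046511104 → NEW=0, ERR=222301712682777/4398046511104
(5,2): OLD=4153250240357503/35184372088832 → NEW=0, ERR=4153250240357503/35184372088832
(5,3): OLD=54974661781465115/281474976710656 → NEW=255, ERR=-16801457279752165/281474976710656
(5,4): OLD=2616339387386248649/18014398509481984 → NEW=255, ERR=-1977332232531657271/18014398509481984
Target (5,4): original=162, with diffused error = 2616339387386248649/18014398509481984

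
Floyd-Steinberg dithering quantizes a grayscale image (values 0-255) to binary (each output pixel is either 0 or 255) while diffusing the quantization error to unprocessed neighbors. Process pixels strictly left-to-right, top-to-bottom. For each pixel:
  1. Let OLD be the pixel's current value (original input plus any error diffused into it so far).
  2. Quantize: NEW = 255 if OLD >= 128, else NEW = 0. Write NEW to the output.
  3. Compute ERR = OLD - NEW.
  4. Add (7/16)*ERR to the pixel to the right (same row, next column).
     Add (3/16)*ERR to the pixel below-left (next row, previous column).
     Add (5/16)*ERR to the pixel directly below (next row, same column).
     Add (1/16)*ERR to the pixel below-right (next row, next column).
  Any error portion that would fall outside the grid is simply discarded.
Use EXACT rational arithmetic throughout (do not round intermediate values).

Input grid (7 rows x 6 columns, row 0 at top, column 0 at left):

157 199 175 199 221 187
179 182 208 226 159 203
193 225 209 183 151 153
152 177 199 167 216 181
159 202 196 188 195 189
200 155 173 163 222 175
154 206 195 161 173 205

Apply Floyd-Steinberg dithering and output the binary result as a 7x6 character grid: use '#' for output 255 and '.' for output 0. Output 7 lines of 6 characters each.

Answer: ######
#.##.#
###.#.
.##.##
##.###
#.###.
###.##

Derivation:
(0,0): OLD=157 → NEW=255, ERR=-98
(0,1): OLD=1249/8 → NEW=255, ERR=-791/8
(0,2): OLD=16863/128 → NEW=255, ERR=-15777/128
(0,3): OLD=297113/2048 → NEW=255, ERR=-225127/2048
(0,4): OLD=5665839/32768 → NEW=255, ERR=-2690001/32768
(0,5): OLD=79211849/524288 → NEW=255, ERR=-54481591/524288
(1,0): OLD=16619/128 → NEW=255, ERR=-16021/128
(1,1): OLD=68717/1024 → NEW=0, ERR=68717/1024
(1,2): OLD=5637745/32768 → NEW=255, ERR=-2718095/32768
(1,3): OLD=17335837/131072 → NEW=255, ERR=-16087523/131072
(1,4): OLD=447060663/8388608 → NEW=0, ERR=447060663/8388608
(1,5): OLD=25328455889/134217728 → NEW=255, ERR=-8897064751/134217728
(2,0): OLD=2727423/16384 → NEW=255, ERR=-1450497/16384
(2,1): OLD=96396901/524288 → NEW=255, ERR=-37296539/524288
(2,2): OLD=1116828527/8388608 → NEW=255, ERR=-1022266513/8388608
(2,3): OLD=6451660471/67108864 → NEW=0, ERR=6451660471/67108864
(2,4): OLD=407193312677/2147483648 → NEW=255, ERR=-140415017563/2147483648
(2,5): OLD=3676817197011/34359738368 → NEW=0, ERR=3676817197011/34359738368
(3,0): OLD=931099279/8388608 → NEW=0, ERR=931099279/8388608
(3,1): OLD=11740527843/67108864 → NEW=255, ERR=-5372232477/67108864
(3,2): OLD=74879679769/536870912 → NEW=255, ERR=-62022402791/536870912
(3,3): OLD=4350769424651/34359738368 → NEW=0, ERR=4350769424651/34359738368
(3,4): OLD=76151571059755/274877906944 → NEW=255, ERR=6057704789035/274877906944
(3,5): OLD=967549917665445/4398046511104 → NEW=255, ERR=-153951942666075/4398046511104
(4,0): OLD=191852223745/1073741824 → NEW=255, ERR=-81951941375/1073741824
(4,1): OLD=2213937678349/17179869184 → NEW=255, ERR=-2166928963571/17179869184
(4,2): OLD=67869690384663/549755813888 → NEW=0, ERR=67869690384663/549755813888
(4,3): OLD=2449650163116051/8796093022208 → NEW=255, ERR=206646442453011/8796093022208
(4,4): OLD=30049653409419843/140737488355328 → NEW=255, ERR=-5838406121188797/140737488355328
(4,5): OLD=363190555963604213/2251799813685248 → NEW=255, ERR=-211018396526134027/2251799813685248
(5,0): OLD=41918639188087/274877906944 → NEW=255, ERR=-28175227082633/274877906944
(5,1): OLD=783882282284007/8796093022208 → NEW=0, ERR=783882282284007/8796093022208
(5,2): OLD=17387404195121757/70368744177664 → NEW=255, ERR=-556625570182563/70368744177664
(5,3): OLD=375641749419287759/2251799813685248 → NEW=255, ERR=-198567203070450481/2251799813685248
(5,4): OLD=695149540838914063/4503599627370496 → NEW=255, ERR=-453268364140562417/4503599627370496
(5,5): OLD=7140187446514070107/72057594037927936 → NEW=0, ERR=7140187446514070107/72057594037927936
(6,0): OLD=19517183720351253/140737488355328 → NEW=255, ERR=-16370875810257387/140737488355328
(6,1): OLD=394219743842676465/2251799813685248 → NEW=255, ERR=-179989208647061775/2251799813685248
(6,2): OLD=1320400780498171401/9007199254740992 → NEW=255, ERR=-976435029460781559/9007199254740992
(6,3): OLD=9605297754751572293/144115188075855872 → NEW=0, ERR=9605297754751572293/144115188075855872
(6,4): OLD=423757810297315662885/2305843009213693952 → NEW=255, ERR=-164232157052176294875/2305843009213693952
(6,5): OLD=7323896559857965358051/36893488147419103232 → NEW=255, ERR=-2083942917733905966109/36893488147419103232
Row 0: ######
Row 1: #.##.#
Row 2: ###.#.
Row 3: .##.##
Row 4: ##.###
Row 5: #.###.
Row 6: ###.##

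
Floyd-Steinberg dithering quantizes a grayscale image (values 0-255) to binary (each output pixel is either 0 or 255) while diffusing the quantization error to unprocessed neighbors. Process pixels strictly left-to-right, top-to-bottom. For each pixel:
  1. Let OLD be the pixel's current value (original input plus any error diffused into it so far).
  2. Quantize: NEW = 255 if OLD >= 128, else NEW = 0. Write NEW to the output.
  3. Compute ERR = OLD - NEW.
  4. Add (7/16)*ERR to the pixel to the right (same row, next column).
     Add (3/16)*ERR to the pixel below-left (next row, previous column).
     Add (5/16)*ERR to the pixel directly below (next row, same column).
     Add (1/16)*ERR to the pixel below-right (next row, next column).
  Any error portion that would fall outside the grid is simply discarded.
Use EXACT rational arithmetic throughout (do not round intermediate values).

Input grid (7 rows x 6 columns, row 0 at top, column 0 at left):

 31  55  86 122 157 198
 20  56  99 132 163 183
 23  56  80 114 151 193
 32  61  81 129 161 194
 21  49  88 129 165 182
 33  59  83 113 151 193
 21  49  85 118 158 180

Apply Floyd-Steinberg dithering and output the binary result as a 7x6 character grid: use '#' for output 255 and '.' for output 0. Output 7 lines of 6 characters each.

(0,0): OLD=31 → NEW=0, ERR=31
(0,1): OLD=1097/16 → NEW=0, ERR=1097/16
(0,2): OLD=29695/256 → NEW=0, ERR=29695/256
(0,3): OLD=707577/4096 → NEW=255, ERR=-336903/4096
(0,4): OLD=7930831/65536 → NEW=0, ERR=7930831/65536
(0,5): OLD=263133865/1048576 → NEW=255, ERR=-4253015/1048576
(1,0): OLD=10891/256 → NEW=0, ERR=10891/256
(1,1): OLD=245197/2048 → NEW=0, ERR=245197/2048
(1,2): OLD=11566545/65536 → NEW=255, ERR=-5145135/65536
(1,3): OLD=26709565/262144 → NEW=0, ERR=26709565/262144
(1,4): OLD=4018014295/16777216 → NEW=255, ERR=-260175785/16777216
(1,5): OLD=48992509489/268435456 → NEW=255, ERR=-19458531791/268435456
(2,0): OLD=1924895/32768 → NEW=0, ERR=1924895/32768
(2,1): OLD=112252997/1048576 → NEW=0, ERR=112252997/1048576
(2,2): OLD=2162393103/16777216 → NEW=255, ERR=-2115796977/16777216
(2,3): OLD=11120221015/134217728 → NEW=0, ERR=11120221015/134217728
(2,4): OLD=752384092293/4294967296 → NEW=255, ERR=-342832568187/4294967296
(2,5): OLD=9239743488499/68719476736 → NEW=255, ERR=-8283723079181/68719476736
(3,0): OLD=1181613103/16777216 → NEW=0, ERR=1181613103/16777216
(3,1): OLD=14132124803/134217728 → NEW=0, ERR=14132124803/134217728
(3,2): OLD=117984108345/1073741824 → NEW=0, ERR=117984108345/1073741824
(3,3): OLD=12377461164331/68719476736 → NEW=255, ERR=-5146005403349/68719476736
(3,4): OLD=47207556357835/549755813888 → NEW=0, ERR=47207556357835/549755813888
(3,5): OLD=1661663448918021/8796093022208 → NEW=255, ERR=-581340271745019/8796093022208
(4,0): OLD=134758055137/2147483648 → NEW=0, ERR=134758055137/2147483648
(4,1): OLD=4616654677485/34359738368 → NEW=255, ERR=-4145078606355/34359738368
(4,2): OLD=68278469114807/1099511627776 → NEW=0, ERR=68278469114807/1099511627776
(4,3): OLD=2739721916357683/17592186044416 → NEW=255, ERR=-1746285524968397/17592186044416
(4,4): OLD=36967162486005603/281474976710656 → NEW=255, ERR=-34808956575211677/281474976710656
(4,5): OLD=507148261530957013/4503599627370496 → NEW=0, ERR=507148261530957013/4503599627370496
(5,0): OLD=16487350450199/549755813888 → NEW=0, ERR=16487350450199/549755813888
(5,1): OLD=879380837481095/17592186044416 → NEW=0, ERR=879380837481095/17592186044416
(5,2): OLD=13809614818588861/140737488355328 → NEW=0, ERR=13809614818588861/140737488355328
(5,3): OLD=475590941723393903/4503599627370496 → NEW=0, ERR=475590941723393903/4503599627370496
(5,4): OLD=1562439056996862863/9007199254740992 → NEW=255, ERR=-734396752962090097/9007199254740992
(5,5): OLD=26631050032808349083/144115188075855872 → NEW=255, ERR=-10118322926534898277/144115188075855872
(6,0): OLD=11187093095398901/281474976710656 → NEW=0, ERR=11187093095398901/281474976710656
(6,1): OLD=460635712749469265/4503599627370496 → NEW=0, ERR=460635712749469265/4503599627370496
(6,2): OLD=3302694543252429801/18014398509481984 → NEW=255, ERR=-1290977076665476119/18014398509481984
(6,3): OLD=31847413862718364645/288230376151711744 → NEW=0, ERR=31847413862718364645/288230376151711744
(6,4): OLD=803802690187709245957/4611686018427387904 → NEW=255, ERR=-372177244511274669563/4611686018427387904
(6,5): OLD=8681472215729780622595/73786976294838206464 → NEW=0, ERR=8681472215729780622595/73786976294838206464
Row 0: ...#.#
Row 1: ..#.##
Row 2: ..#.##
Row 3: ...#.#
Row 4: .#.##.
Row 5: ....##
Row 6: ..#.#.

Answer: ...#.#
..#.##
..#.##
...#.#
.#.##.
....##
..#.#.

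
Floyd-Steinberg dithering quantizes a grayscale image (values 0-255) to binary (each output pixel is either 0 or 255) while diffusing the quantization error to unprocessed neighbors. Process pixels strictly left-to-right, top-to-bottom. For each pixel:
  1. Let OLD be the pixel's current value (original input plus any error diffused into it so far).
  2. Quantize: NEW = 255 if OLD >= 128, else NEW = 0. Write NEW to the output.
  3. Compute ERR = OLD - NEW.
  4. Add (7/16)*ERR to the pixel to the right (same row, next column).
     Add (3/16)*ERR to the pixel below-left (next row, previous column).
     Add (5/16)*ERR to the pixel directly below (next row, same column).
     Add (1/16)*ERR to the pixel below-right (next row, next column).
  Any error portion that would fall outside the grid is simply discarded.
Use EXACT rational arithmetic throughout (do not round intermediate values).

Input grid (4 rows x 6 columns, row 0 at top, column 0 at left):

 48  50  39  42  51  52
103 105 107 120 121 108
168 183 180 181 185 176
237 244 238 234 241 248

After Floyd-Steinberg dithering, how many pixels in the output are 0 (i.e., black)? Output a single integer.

Answer: 9

Derivation:
(0,0): OLD=48 → NEW=0, ERR=48
(0,1): OLD=71 → NEW=0, ERR=71
(0,2): OLD=1121/16 → NEW=0, ERR=1121/16
(0,3): OLD=18599/256 → NEW=0, ERR=18599/256
(0,4): OLD=339089/4096 → NEW=0, ERR=339089/4096
(0,5): OLD=5781495/65536 → NEW=0, ERR=5781495/65536
(1,0): OLD=2101/16 → NEW=255, ERR=-1979/16
(1,1): OLD=11419/128 → NEW=0, ERR=11419/128
(1,2): OLD=761791/4096 → NEW=255, ERR=-282689/4096
(1,3): OLD=2169415/16384 → NEW=255, ERR=-2008505/16384
(1,4): OLD=119872505/1048576 → NEW=0, ERR=119872505/1048576
(1,5): OLD=3200373247/16777216 → NEW=255, ERR=-1077816833/16777216
(2,0): OLD=299161/2048 → NEW=255, ERR=-223079/2048
(2,1): OLD=9342331/65536 → NEW=255, ERR=-7369349/65536
(2,2): OLD=96287585/1048576 → NEW=0, ERR=96287585/1048576
(2,3): OLD=1677608361/8388608 → NEW=255, ERR=-461486679/8388608
(2,4): OLD=47499386635/268435456 → NEW=255, ERR=-20951654645/268435456
(2,5): OLD=553714676221/4294967296 → NEW=255, ERR=-541501984259/4294967296
(3,0): OLD=190711825/1048576 → NEW=255, ERR=-76675055/1048576
(3,1): OLD=1571006853/8388608 → NEW=255, ERR=-568088187/8388608
(3,2): OLD=14745484323/67108864 → NEW=255, ERR=-2367275997/67108864
(3,3): OLD=826695408533/4294967296 → NEW=255, ERR=-268521251947/4294967296
(3,4): OLD=5572412812861/34359738368 → NEW=255, ERR=-3189320470979/34359738368
(3,5): OLD=89672307382451/549755813888 → NEW=255, ERR=-50515425158989/549755813888
Output grid:
  Row 0: ......  (6 black, running=6)
  Row 1: #.##.#  (2 black, running=8)
  Row 2: ##.###  (1 black, running=9)
  Row 3: ######  (0 black, running=9)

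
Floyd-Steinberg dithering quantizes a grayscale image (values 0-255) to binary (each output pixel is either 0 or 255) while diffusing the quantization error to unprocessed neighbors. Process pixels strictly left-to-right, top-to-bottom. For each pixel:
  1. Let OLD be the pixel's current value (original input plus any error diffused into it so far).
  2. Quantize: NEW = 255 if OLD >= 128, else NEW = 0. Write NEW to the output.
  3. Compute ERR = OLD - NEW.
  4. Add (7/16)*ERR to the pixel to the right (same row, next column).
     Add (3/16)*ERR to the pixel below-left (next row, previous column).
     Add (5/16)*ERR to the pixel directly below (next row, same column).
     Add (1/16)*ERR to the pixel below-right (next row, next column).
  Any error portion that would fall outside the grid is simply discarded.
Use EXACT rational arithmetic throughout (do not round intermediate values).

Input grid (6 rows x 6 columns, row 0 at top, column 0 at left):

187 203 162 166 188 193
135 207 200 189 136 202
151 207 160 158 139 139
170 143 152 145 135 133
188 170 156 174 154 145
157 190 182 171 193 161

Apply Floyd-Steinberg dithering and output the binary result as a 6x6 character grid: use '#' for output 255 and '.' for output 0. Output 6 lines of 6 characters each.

Answer: ##.###
.###.#
##.#.#
#.#.#.
##.##.
.##.##

Derivation:
(0,0): OLD=187 → NEW=255, ERR=-68
(0,1): OLD=693/4 → NEW=255, ERR=-327/4
(0,2): OLD=8079/64 → NEW=0, ERR=8079/64
(0,3): OLD=226537/1024 → NEW=255, ERR=-34583/1024
(0,4): OLD=2838111/16384 → NEW=255, ERR=-1339809/16384
(0,5): OLD=41215129/262144 → NEW=255, ERR=-25631591/262144
(1,0): OLD=6299/64 → NEW=0, ERR=6299/64
(1,1): OLD=124893/512 → NEW=255, ERR=-5667/512
(1,2): OLD=3656321/16384 → NEW=255, ERR=-521599/16384
(1,3): OLD=10294045/65536 → NEW=255, ERR=-6417635/65536
(1,4): OLD=197798823/4194304 → NEW=0, ERR=197798823/4194304
(1,5): OLD=12547063905/67108864 → NEW=255, ERR=-4565696415/67108864
(2,0): OLD=1471951/8192 → NEW=255, ERR=-617009/8192
(2,1): OLD=44766709/262144 → NEW=255, ERR=-22080011/262144
(2,2): OLD=394887519/4194304 → NEW=0, ERR=394887519/4194304
(2,3): OLD=5886818535/33554432 → NEW=255, ERR=-2669561625/33554432
(2,4): OLD=107431409141/1073741824 → NEW=0, ERR=107431409141/1073741824
(2,5): OLD=2825402466051/17179869184 → NEW=255, ERR=-1555464175869/17179869184
(3,0): OLD=548070207/4194304 → NEW=255, ERR=-521477313/4194304
(3,1): OLD=2524289715/33554432 → NEW=0, ERR=2524289715/33554432
(3,2): OLD=52117490553/268435456 → NEW=255, ERR=-16333550727/268435456
(3,3): OLD=2029997183611/17179869184 → NEW=0, ERR=2029997183611/17179869184
(3,4): OLD=26939901187195/137438953472 → NEW=255, ERR=-8107031948165/137438953472
(3,5): OLD=187253522686549/2199023255552 → NEW=0, ERR=187253522686549/2199023255552
(4,0): OLD=87645508081/536870912 → NEW=255, ERR=-49256574479/536870912
(4,1): OLD=1152685636061/8589934592 → NEW=255, ERR=-1037747684899/8589934592
(4,2): OLD=30508177546951/274877906944 → NEW=0, ERR=30508177546951/274877906944
(4,3): OLD=1075849362816195/4398046511104 → NEW=255, ERR=-45652497515325/4398046511104
(4,4): OLD=10863294424170291/70368744177664 → NEW=255, ERR=-7080735341134029/70368744177664
(4,5): OLD=139500102376629637/1125899906842624 → NEW=0, ERR=139500102376629637/1125899906842624
(5,0): OLD=14524146682087/137438953472 → NEW=0, ERR=14524146682087/137438953472
(5,1): OLD=939232427582743/4398046511104 → NEW=255, ERR=-182269432748777/4398046511104
(5,2): OLD=6651797653817613/35184372088832 → NEW=255, ERR=-2320217228834547/35184372088832
(5,3): OLD=142961530493796415/1125899906842624 → NEW=0, ERR=142961530493796415/1125899906842624
(5,4): OLD=539733008282730151/2251799813685248 → NEW=255, ERR=-34475944207008089/2251799813685248
(5,5): OLD=6727722203454149667/36028797018963968 → NEW=255, ERR=-2459621036381662173/36028797018963968
Row 0: ##.###
Row 1: .###.#
Row 2: ##.#.#
Row 3: #.#.#.
Row 4: ##.##.
Row 5: .##.##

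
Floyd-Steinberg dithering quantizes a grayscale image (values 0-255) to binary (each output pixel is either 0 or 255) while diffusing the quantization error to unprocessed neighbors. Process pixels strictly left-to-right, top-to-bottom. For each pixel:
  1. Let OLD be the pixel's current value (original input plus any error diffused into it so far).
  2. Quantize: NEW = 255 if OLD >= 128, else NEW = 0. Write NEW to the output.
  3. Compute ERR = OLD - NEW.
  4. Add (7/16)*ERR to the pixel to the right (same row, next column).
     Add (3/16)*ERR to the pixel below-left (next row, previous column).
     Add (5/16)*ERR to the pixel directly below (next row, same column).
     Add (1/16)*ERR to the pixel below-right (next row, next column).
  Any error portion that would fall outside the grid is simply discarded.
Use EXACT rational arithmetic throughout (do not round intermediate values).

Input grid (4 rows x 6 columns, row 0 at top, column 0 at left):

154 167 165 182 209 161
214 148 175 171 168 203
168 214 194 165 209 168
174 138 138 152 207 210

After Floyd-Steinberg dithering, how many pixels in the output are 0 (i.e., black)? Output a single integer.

Answer: 7

Derivation:
(0,0): OLD=154 → NEW=255, ERR=-101
(0,1): OLD=1965/16 → NEW=0, ERR=1965/16
(0,2): OLD=55995/256 → NEW=255, ERR=-9285/256
(0,3): OLD=680477/4096 → NEW=255, ERR=-364003/4096
(0,4): OLD=11149003/65536 → NEW=255, ERR=-5562677/65536
(0,5): OLD=129881997/1048576 → NEW=0, ERR=129881997/1048576
(1,0): OLD=52599/256 → NEW=255, ERR=-12681/256
(1,1): OLD=310465/2048 → NEW=255, ERR=-211775/2048
(1,2): OLD=7172181/65536 → NEW=0, ERR=7172181/65536
(1,3): OLD=45331633/262144 → NEW=255, ERR=-21515087/262144
(1,4): OLD=2067596915/16777216 → NEW=0, ERR=2067596915/16777216
(1,5): OLD=77932090421/268435456 → NEW=255, ERR=9481049141/268435456
(2,0): OLD=4362459/32768 → NEW=255, ERR=-3993381/32768
(2,1): OLD=152874137/1048576 → NEW=255, ERR=-114512743/1048576
(2,2): OLD=2660355339/16777216 → NEW=255, ERR=-1617834741/16777216
(2,3): OLD=17060524147/134217728 → NEW=0, ERR=17060524147/134217728
(2,4): OLD=1308314954457/4294967296 → NEW=255, ERR=213098293977/4294967296
(2,5): OLD=14324348891007/68719476736 → NEW=255, ERR=-3199117676673/68719476736
(3,0): OLD=1936756395/16777216 → NEW=0, ERR=1936756395/16777216
(3,1): OLD=17271126479/134217728 → NEW=255, ERR=-16954394161/134217728
(3,2): OLD=74741267997/1073741824 → NEW=0, ERR=74741267997/1073741824
(3,3): OLD=15492929019543/68719476736 → NEW=255, ERR=-2030537548137/68719476736
(3,4): OLD=114785321482039/549755813888 → NEW=255, ERR=-25402411059401/549755813888
(3,5): OLD=1568674531810009/8796093022208 → NEW=255, ERR=-674329188853031/8796093022208
Output grid:
  Row 0: #.###.  (2 black, running=2)
  Row 1: ##.#.#  (2 black, running=4)
  Row 2: ###.##  (1 black, running=5)
  Row 3: .#.###  (2 black, running=7)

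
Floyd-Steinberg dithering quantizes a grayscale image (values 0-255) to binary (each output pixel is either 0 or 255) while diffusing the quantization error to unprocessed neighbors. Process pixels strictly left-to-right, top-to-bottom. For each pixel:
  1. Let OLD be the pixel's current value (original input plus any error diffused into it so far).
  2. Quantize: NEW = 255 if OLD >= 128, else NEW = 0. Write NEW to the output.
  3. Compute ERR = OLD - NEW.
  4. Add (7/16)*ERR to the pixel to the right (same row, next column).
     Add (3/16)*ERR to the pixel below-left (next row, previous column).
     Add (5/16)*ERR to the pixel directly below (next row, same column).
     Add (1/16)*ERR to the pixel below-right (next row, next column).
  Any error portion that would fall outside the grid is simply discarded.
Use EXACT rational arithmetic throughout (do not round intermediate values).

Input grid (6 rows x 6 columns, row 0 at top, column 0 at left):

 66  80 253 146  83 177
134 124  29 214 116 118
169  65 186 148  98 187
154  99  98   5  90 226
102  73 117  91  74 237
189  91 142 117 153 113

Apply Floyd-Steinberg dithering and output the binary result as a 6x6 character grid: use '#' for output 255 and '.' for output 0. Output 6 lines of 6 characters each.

Answer: ..##.#
##.#.#
..#.#.
#.#..#
..#..#
#.#.##

Derivation:
(0,0): OLD=66 → NEW=0, ERR=66
(0,1): OLD=871/8 → NEW=0, ERR=871/8
(0,2): OLD=38481/128 → NEW=255, ERR=5841/128
(0,3): OLD=339895/2048 → NEW=255, ERR=-182345/2048
(0,4): OLD=1443329/32768 → NEW=0, ERR=1443329/32768
(0,5): OLD=102902279/524288 → NEW=255, ERR=-30791161/524288
(1,0): OLD=22405/128 → NEW=255, ERR=-10235/128
(1,1): OLD=138979/1024 → NEW=255, ERR=-122141/1024
(1,2): OLD=-616481/32768 → NEW=0, ERR=-616481/32768
(1,3): OLD=24779987/131072 → NEW=255, ERR=-8643373/131072
(1,4): OLD=707476601/8388608 → NEW=0, ERR=707476601/8388608
(1,5): OLD=18696227455/134217728 → NEW=255, ERR=-15529293185/134217728
(2,0): OLD=1993073/16384 → NEW=0, ERR=1993073/16384
(2,1): OLD=37969579/524288 → NEW=0, ERR=37969579/524288
(2,2): OLD=1610492993/8388608 → NEW=255, ERR=-528602047/8388608
(2,3): OLD=7681370361/67108864 → NEW=0, ERR=7681370361/67108864
(2,4): OLD=319152017131/2147483648 → NEW=255, ERR=-228456313109/2147483648
(2,5): OLD=3764847438109/34359738368 → NEW=0, ERR=3764847438109/34359738368
(3,0): OLD=1724646049/8388608 → NEW=255, ERR=-414448991/8388608
(3,1): OLD=6429312845/67108864 → NEW=0, ERR=6429312845/67108864
(3,2): OLD=78496011991/536870912 → NEW=255, ERR=-58406070569/536870912
(3,3): OLD=-1055243089691/34359738368 → NEW=0, ERR=-1055243089691/34359738368
(3,4): OLD=19521110256261/274877906944 → NEW=0, ERR=19521110256261/274877906944
(3,5): OLD=1251957772749739/4398046511104 → NEW=255, ERR=130455912418219/4398046511104
(4,0): OLD=112231644943/1073741824 → NEW=0, ERR=112231644943/1073741824
(4,1): OLD=2150611098371/17179869184 → NEW=0, ERR=2150611098371/17179869184
(4,2): OLD=75866121927577/549755813888 → NEW=255, ERR=-64321610613863/549755813888
(4,3): OLD=323092588823517/8796093022208 → NEW=0, ERR=323092588823517/8796093022208
(4,4): OLD=16312193144609069/140737488355328 → NEW=0, ERR=16312193144609069/140737488355328
(4,5): OLD=678729662293787931/2251799813685248 → NEW=255, ERR=104520709804049691/2251799813685248
(5,0): OLD=67382289302969/274877906944 → NEW=255, ERR=-2711576967751/274877906944
(5,1): OLD=971077933581001/8796093022208 → NEW=0, ERR=971077933581001/8796093022208
(5,2): OLD=11853465340625523/70368744177664 → NEW=255, ERR=-6090564424678797/70368744177664
(5,3): OLD=236510330478230497/2251799813685248 → NEW=0, ERR=236510330478230497/2251799813685248
(5,4): OLD=1108653442621099441/4503599627370496 → NEW=255, ERR=-39764462358377039/4503599627370496
(5,5): OLD=9431354168445204613/72057594037927936 → NEW=255, ERR=-8943332311226419067/72057594037927936
Row 0: ..##.#
Row 1: ##.#.#
Row 2: ..#.#.
Row 3: #.#..#
Row 4: ..#..#
Row 5: #.#.##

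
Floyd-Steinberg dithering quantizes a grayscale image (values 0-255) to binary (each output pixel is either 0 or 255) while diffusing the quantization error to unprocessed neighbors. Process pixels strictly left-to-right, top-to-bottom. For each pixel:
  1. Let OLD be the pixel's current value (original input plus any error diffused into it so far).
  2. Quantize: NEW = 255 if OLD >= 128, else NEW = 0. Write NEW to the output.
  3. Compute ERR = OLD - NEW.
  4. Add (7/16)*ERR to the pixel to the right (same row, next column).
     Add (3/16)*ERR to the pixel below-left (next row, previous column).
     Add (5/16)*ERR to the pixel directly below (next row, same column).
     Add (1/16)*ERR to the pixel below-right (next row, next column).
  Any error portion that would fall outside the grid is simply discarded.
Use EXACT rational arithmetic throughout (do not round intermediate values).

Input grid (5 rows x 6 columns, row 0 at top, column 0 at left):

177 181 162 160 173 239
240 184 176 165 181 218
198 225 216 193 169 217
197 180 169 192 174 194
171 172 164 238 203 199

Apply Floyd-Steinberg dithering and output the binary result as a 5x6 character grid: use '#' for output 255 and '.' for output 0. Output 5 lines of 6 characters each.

(0,0): OLD=177 → NEW=255, ERR=-78
(0,1): OLD=1175/8 → NEW=255, ERR=-865/8
(0,2): OLD=14681/128 → NEW=0, ERR=14681/128
(0,3): OLD=430447/2048 → NEW=255, ERR=-91793/2048
(0,4): OLD=5026313/32768 → NEW=255, ERR=-3329527/32768
(0,5): OLD=101998143/524288 → NEW=255, ERR=-31695297/524288
(1,0): OLD=25005/128 → NEW=255, ERR=-7635/128
(1,1): OLD=144123/1024 → NEW=255, ERR=-116997/1024
(1,2): OLD=4806871/32768 → NEW=255, ERR=-3548969/32768
(1,3): OLD=12022763/131072 → NEW=0, ERR=12022763/131072
(1,4): OLD=1470028353/8388608 → NEW=255, ERR=-669066687/8388608
(1,5): OLD=21188015223/134217728 → NEW=255, ERR=-13037505417/134217728
(2,0): OLD=2587641/16384 → NEW=255, ERR=-1590279/16384
(2,1): OLD=64379907/524288 → NEW=0, ERR=64379907/524288
(2,2): OLD=2063051849/8388608 → NEW=255, ERR=-76043191/8388608
(2,3): OLD=13151633601/67108864 → NEW=255, ERR=-3961126719/67108864
(2,4): OLD=227142420547/2147483648 → NEW=0, ERR=227142420547/2147483648
(2,5): OLD=7831778664453/34359738368 → NEW=255, ERR=-929954619387/34359738368
(3,0): OLD=1591250857/8388608 → NEW=255, ERR=-547844183/8388608
(3,1): OLD=12216160949/67108864 → NEW=255, ERR=-4896599371/67108864
(3,2): OLD=70250846479/536870912 → NEW=255, ERR=-66651236081/536870912
(3,3): OLD=4759015086093/34359738368 → NEW=255, ERR=-4002718197747/34359738368
(3,4): OLD=40495958568877/274877906944 → NEW=255, ERR=-29597907701843/274877906944
(3,5): OLD=637911714295811/4398046511104 → NEW=255, ERR=-483590146035709/4398046511104
(4,0): OLD=147006286471/1073741824 → NEW=255, ERR=-126797878649/1073741824
(4,1): OLD=1205592927515/17179869184 → NEW=0, ERR=1205592927515/17179869184
(4,2): OLD=71194645445729/549755813888 → NEW=255, ERR=-68993087095711/549755813888
(4,3): OLD=1044462761837765/8796093022208 → NEW=0, ERR=1044462761837765/8796093022208
(4,4): OLD=27219047501863573/140737488355328 → NEW=255, ERR=-8669012028745067/140737488355328
(4,5): OLD=294896526613091827/2251799813685248 → NEW=255, ERR=-279312425876646413/2251799813685248
Row 0: ##.###
Row 1: ###.##
Row 2: #.##.#
Row 3: ######
Row 4: #.#.##

Answer: ##.###
###.##
#.##.#
######
#.#.##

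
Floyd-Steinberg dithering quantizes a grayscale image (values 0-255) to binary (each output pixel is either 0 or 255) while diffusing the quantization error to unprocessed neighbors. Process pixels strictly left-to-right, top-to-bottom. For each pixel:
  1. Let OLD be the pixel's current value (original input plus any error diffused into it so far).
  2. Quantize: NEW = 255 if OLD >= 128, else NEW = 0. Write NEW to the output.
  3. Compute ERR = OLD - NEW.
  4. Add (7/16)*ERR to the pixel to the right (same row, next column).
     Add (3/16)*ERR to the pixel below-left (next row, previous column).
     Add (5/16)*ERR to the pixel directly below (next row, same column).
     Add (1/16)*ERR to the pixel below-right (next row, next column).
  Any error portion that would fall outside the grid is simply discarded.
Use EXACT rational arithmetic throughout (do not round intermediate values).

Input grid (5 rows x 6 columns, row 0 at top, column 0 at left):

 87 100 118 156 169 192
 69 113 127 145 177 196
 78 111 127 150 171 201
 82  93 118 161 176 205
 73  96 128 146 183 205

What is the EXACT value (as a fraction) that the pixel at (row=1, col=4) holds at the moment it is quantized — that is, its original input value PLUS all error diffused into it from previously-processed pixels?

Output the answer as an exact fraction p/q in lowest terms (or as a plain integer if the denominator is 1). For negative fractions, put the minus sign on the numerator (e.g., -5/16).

(0,0): OLD=87 → NEW=0, ERR=87
(0,1): OLD=2209/16 → NEW=255, ERR=-1871/16
(0,2): OLD=17111/256 → NEW=0, ERR=17111/256
(0,3): OLD=758753/4096 → NEW=255, ERR=-285727/4096
(0,4): OLD=9075495/65536 → NEW=255, ERR=-7636185/65536
(0,5): OLD=147873297/1048576 → NEW=255, ERR=-119513583/1048576
(1,0): OLD=19011/256 → NEW=0, ERR=19011/256
(1,1): OLD=259925/2048 → NEW=0, ERR=259925/2048
(1,2): OLD=11994745/65536 → NEW=255, ERR=-4716935/65536
(1,3): OLD=19409669/262144 → NEW=0, ERR=19409669/262144
(1,4): OLD=2470456303/16777216 → NEW=255, ERR=-1807733777/16777216
Target (1,4): original=177, with diffused error = 2470456303/16777216

Answer: 2470456303/16777216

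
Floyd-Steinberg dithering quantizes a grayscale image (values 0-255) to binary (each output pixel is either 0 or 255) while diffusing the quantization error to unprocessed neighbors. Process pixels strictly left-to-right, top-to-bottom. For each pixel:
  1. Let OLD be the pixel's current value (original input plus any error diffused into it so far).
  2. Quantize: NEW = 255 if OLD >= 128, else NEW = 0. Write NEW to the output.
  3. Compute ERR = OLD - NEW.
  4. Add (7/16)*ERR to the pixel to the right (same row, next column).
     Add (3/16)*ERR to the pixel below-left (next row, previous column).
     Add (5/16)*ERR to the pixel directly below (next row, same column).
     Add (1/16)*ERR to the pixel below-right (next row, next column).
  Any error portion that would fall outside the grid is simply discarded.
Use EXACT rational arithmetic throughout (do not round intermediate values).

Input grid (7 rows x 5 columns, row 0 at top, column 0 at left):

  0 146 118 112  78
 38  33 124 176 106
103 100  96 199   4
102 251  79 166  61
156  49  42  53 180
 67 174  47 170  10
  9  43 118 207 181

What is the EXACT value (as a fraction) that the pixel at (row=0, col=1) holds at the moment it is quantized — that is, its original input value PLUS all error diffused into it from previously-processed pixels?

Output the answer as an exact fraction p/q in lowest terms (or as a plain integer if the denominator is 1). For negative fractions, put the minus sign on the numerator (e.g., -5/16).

Answer: 146

Derivation:
(0,0): OLD=0 → NEW=0, ERR=0
(0,1): OLD=146 → NEW=255, ERR=-109
Target (0,1): original=146, with diffused error = 146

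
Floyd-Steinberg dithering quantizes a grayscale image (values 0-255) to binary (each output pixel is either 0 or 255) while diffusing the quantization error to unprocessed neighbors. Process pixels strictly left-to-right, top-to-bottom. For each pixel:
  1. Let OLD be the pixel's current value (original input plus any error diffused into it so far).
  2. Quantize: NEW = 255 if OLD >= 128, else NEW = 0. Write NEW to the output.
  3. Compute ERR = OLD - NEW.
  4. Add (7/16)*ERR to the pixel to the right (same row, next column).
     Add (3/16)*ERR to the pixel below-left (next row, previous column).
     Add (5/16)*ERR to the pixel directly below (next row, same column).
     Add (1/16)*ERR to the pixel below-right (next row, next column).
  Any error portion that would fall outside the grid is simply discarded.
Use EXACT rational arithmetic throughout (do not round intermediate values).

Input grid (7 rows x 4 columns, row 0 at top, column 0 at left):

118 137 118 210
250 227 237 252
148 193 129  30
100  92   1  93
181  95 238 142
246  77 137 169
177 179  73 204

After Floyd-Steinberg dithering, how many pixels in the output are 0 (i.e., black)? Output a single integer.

Answer: 11

Derivation:
(0,0): OLD=118 → NEW=0, ERR=118
(0,1): OLD=1509/8 → NEW=255, ERR=-531/8
(0,2): OLD=11387/128 → NEW=0, ERR=11387/128
(0,3): OLD=509789/2048 → NEW=255, ERR=-12451/2048
(1,0): OLD=35127/128 → NEW=255, ERR=2487/128
(1,1): OLD=244545/1024 → NEW=255, ERR=-16575/1024
(1,2): OLD=8271637/32768 → NEW=255, ERR=-84203/32768
(1,3): OLD=133450147/524288 → NEW=255, ERR=-243293/524288
(2,0): OLD=2474587/16384 → NEW=255, ERR=-1703333/16384
(2,1): OLD=75072985/524288 → NEW=255, ERR=-58620455/524288
(2,2): OLD=81979341/1048576 → NEW=0, ERR=81979341/1048576
(2,3): OLD=1072044441/16777216 → NEW=0, ERR=1072044441/16777216
(3,0): OLD=390466155/8388608 → NEW=0, ERR=390466155/8388608
(3,1): OLD=11487055349/134217728 → NEW=0, ERR=11487055349/134217728
(3,2): OLD=145745879435/2147483648 → NEW=0, ERR=145745879435/2147483648
(3,3): OLD=5069678956877/34359738368 → NEW=255, ERR=-3692054326963/34359738368
(4,0): OLD=454392998735/2147483648 → NEW=255, ERR=-93215331505/2147483648
(4,1): OLD=2033914613165/17179869184 → NEW=0, ERR=2033914613165/17179869184
(4,2): OLD=162840881832909/549755813888 → NEW=255, ERR=22653149291469/549755813888
(4,3): OLD=1149563853172139/8796093022208 → NEW=255, ERR=-1093439867490901/8796093022208
(5,0): OLD=69993095687519/274877906944 → NEW=255, ERR=-100770583201/274877906944
(5,1): OLD=1045411035660729/8796093022208 → NEW=0, ERR=1045411035660729/8796093022208
(5,2): OLD=817881555534073/4398046511104 → NEW=255, ERR=-303620304797447/4398046511104
(5,3): OLD=14429202316095173/140737488355328 → NEW=0, ERR=14429202316095173/140737488355328
(6,0): OLD=28030645252563083/140737488355328 → NEW=255, ERR=-7857414278045557/140737488355328
(6,1): OLD=402504005757044989/2251799813685248 → NEW=255, ERR=-171704946732693251/2251799813685248
(6,2): OLD=1611126511275767515/36028797018963968 → NEW=0, ERR=1611126511275767515/36028797018963968
(6,3): OLD=144858000476529899773/576460752303423488 → NEW=255, ERR=-2139491360843089667/576460752303423488
Output grid:
  Row 0: .#.#  (2 black, running=2)
  Row 1: ####  (0 black, running=2)
  Row 2: ##..  (2 black, running=4)
  Row 3: ...#  (3 black, running=7)
  Row 4: #.##  (1 black, running=8)
  Row 5: #.#.  (2 black, running=10)
  Row 6: ##.#  (1 black, running=11)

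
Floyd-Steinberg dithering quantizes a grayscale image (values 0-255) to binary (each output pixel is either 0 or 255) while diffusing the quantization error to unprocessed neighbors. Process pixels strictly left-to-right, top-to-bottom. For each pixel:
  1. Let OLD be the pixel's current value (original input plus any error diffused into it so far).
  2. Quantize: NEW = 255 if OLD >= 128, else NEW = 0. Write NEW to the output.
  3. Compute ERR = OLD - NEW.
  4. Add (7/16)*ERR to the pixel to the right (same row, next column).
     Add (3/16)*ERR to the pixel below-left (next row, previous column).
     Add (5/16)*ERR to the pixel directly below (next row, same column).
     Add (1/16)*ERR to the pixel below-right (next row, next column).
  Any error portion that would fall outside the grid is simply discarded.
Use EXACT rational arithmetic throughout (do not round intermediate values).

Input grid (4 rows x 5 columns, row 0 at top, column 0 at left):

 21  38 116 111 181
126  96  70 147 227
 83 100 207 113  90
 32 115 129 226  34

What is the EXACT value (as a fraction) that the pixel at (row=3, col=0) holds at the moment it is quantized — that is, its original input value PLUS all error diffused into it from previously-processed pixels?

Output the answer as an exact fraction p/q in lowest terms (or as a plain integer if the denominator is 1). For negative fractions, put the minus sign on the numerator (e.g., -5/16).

(0,0): OLD=21 → NEW=0, ERR=21
(0,1): OLD=755/16 → NEW=0, ERR=755/16
(0,2): OLD=34981/256 → NEW=255, ERR=-30299/256
(0,3): OLD=242563/4096 → NEW=0, ERR=242563/4096
(0,4): OLD=13559957/65536 → NEW=255, ERR=-3151723/65536
(1,0): OLD=36201/256 → NEW=255, ERR=-29079/256
(1,1): OLD=82271/2048 → NEW=0, ERR=82271/2048
(1,2): OLD=4236363/65536 → NEW=0, ERR=4236363/65536
(1,3): OLD=46497135/262144 → NEW=255, ERR=-20349585/262144
(1,4): OLD=762149485/4194304 → NEW=255, ERR=-307398035/4194304
(2,0): OLD=1803397/32768 → NEW=0, ERR=1803397/32768
(2,1): OLD=148533383/1048576 → NEW=255, ERR=-118853497/1048576
(2,2): OLD=2777746005/16777216 → NEW=255, ERR=-1500444075/16777216
(2,3): OLD=10713963311/268435456 → NEW=0, ERR=10713963311/268435456
(2,4): OLD=342339453577/4294967296 → NEW=0, ERR=342339453577/4294967296
(3,0): OLD=468853941/16777216 → NEW=0, ERR=468853941/16777216
Target (3,0): original=32, with diffused error = 468853941/16777216

Answer: 468853941/16777216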